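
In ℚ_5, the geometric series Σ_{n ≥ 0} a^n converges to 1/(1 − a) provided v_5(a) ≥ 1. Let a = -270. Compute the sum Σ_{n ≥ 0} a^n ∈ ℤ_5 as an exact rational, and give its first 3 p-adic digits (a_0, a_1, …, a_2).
Σ a^n = 1/(1 − a) = 1/271;  first 3 digits = (1, 1, 0)

v_5(a) = 1 ≥ 1, so the series converges in ℤ_5 to 1/(1 − a) = 1/(1 − (-270)) = 1/271. Expand this rational in ℤ_5: compute digits iteratively via d_i = x_i mod 5, x_{i+1} = (x_i − d_i)/5. The first 3 digits are (1, 1, 0).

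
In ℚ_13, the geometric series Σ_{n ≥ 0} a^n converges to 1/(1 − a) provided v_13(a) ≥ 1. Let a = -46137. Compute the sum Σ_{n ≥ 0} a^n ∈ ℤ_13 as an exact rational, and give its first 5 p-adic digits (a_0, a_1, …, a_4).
Σ a^n = 1/(1 − a) = 1/46138;  first 5 digits = (1, 0, 0, 5, 11)

v_13(a) = 3 ≥ 1, so the series converges in ℤ_13 to 1/(1 − a) = 1/(1 − (-46137)) = 1/46138. Expand this rational in ℤ_13: compute digits iteratively via d_i = x_i mod 13, x_{i+1} = (x_i − d_i)/13. The first 5 digits are (1, 0, 0, 5, 11).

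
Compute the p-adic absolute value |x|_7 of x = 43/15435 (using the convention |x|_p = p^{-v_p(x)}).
|43/15435|_7 = 343

Step 1 — compute v_7(x) by factoring powers of 7 out of the numerator and denominator: v_7(43/15435) = -3. Step 2 — apply |x|_p = p^{-v_p(x)} = 7^{3} = 343.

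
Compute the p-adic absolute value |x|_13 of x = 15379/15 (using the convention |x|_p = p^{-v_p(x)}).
|15379/15|_13 = 1/2197

Step 1 — compute v_13(x) by factoring powers of 13 out of the numerator and denominator: v_13(15379/15) = 3. Step 2 — apply |x|_p = p^{-v_p(x)} = 13^{-3} = 1/2197.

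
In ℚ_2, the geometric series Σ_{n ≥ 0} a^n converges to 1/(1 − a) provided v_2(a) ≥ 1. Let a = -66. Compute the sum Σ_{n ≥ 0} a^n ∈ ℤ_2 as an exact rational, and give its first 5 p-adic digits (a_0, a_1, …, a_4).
Σ a^n = 1/(1 − a) = 1/67;  first 5 digits = (1, 1, 0, 1, 0)

v_2(a) = 1 ≥ 1, so the series converges in ℤ_2 to 1/(1 − a) = 1/(1 − (-66)) = 1/67. Expand this rational in ℤ_2: compute digits iteratively via d_i = x_i mod 2, x_{i+1} = (x_i − d_i)/2. The first 5 digits are (1, 1, 0, 1, 0).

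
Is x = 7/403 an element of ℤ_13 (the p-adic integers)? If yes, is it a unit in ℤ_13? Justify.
x ∉ ℤ_13 (v_13(x) = -1 < 0)

ℤ_13 = {x ∈ ℚ_13 : v_13(x) ≥ 0} and ℤ_13^× = {x ∈ ℤ_13 : v_13(x) = 0}. Here v_13(7/403) = v_13(num) − v_13(den) = -1; compare against these criteria.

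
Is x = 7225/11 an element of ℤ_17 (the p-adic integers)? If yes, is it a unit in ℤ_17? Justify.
x ∈ ℤ_17 but not a unit; v_17(x) = 2 > 0

ℤ_17 = {x ∈ ℚ_17 : v_17(x) ≥ 0} and ℤ_17^× = {x ∈ ℤ_17 : v_17(x) = 0}. Here v_17(7225/11) = v_17(num) − v_17(den) = 2; compare against these criteria.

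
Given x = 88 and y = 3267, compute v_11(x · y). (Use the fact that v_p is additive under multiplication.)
v_11(287496) = 3

v_p(x) = 1 (factor: 88 = 11^1 · 8); v_p(y) = 2 (factor: 3267 = 11^2 · 27). Additivity: v_p(xy) = v_p(x) + v_p(y) = 1 + 2 = 3. (Direct check: xy = 287496 = 11^3 · (216).)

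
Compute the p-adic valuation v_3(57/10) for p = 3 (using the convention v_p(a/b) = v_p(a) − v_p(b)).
v_3(57/10) = 1

Factor powers of 3 from the numerator and denominator of the reduced fraction: 57 = 3^1 · 19 and 10 = 3^0 · 10. Apply v_p(a/b) = v_p(a) − v_p(b): v_3(57/10) = 1 − 0 = 1.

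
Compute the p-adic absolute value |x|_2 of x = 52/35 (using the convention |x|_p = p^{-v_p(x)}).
|52/35|_2 = 1/4

Step 1 — compute v_2(x) by factoring powers of 2 out of the numerator and denominator: v_2(52/35) = 2. Step 2 — apply |x|_p = p^{-v_p(x)} = 2^{-2} = 1/4.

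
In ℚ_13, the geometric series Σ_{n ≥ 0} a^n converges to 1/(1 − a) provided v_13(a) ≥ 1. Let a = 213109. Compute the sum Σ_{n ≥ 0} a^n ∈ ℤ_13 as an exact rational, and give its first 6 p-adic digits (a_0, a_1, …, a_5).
Σ a^n = 1/(1 − a) = -1/213108;  first 6 digits = (1, 0, 0, 6, 7, 0)

v_13(a) = 3 ≥ 1, so the series converges in ℤ_13 to 1/(1 − a) = 1/(1 − 213109) = -1/213108. Expand this rational in ℤ_13: compute digits iteratively via d_i = x_i mod 13, x_{i+1} = (x_i − d_i)/13. The first 6 digits are (1, 0, 0, 6, 7, 0).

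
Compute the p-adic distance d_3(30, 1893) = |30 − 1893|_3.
d_3(30, 1893) = 1/81

Step 1 — x − y = 30 − 1893 = -1863. Step 2 — v_3(-1863) = 4 (factor: -1863 = −(3^4 · 23); the sign does not affect v_p). Step 3 — |x − y|_3 = 3^{-4} = 1/81.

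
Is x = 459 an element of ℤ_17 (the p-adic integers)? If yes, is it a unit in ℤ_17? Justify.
x ∈ ℤ_17 but not a unit; v_17(x) = 1 > 0

ℤ_17 = {x ∈ ℚ_17 : v_17(x) ≥ 0} and ℤ_17^× = {x ∈ ℤ_17 : v_17(x) = 0}. Here v_17(459) = v_17(num) − v_17(den) = 1; compare against these criteria.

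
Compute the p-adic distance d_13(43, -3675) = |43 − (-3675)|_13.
d_13(43, -3675) = 1/169

Step 1 — x − y = 43 − (-3675) = 3718. Step 2 — v_13(3718) = 2 (factor: 3718 = (13^2 · 22); the sign does not affect v_p). Step 3 — |x − y|_13 = 13^{-2} = 1/169.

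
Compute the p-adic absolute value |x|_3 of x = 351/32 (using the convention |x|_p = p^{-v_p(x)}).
|351/32|_3 = 1/27

Step 1 — compute v_3(x) by factoring powers of 3 out of the numerator and denominator: v_3(351/32) = 3. Step 2 — apply |x|_p = p^{-v_p(x)} = 3^{-3} = 1/27.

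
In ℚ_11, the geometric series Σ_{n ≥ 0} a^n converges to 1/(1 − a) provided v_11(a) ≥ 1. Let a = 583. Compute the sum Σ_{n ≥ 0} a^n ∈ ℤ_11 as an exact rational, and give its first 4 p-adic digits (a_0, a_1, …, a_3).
Σ a^n = 1/(1 − a) = -1/582;  first 4 digits = (1, 9, 8, 5)

v_11(a) = 1 ≥ 1, so the series converges in ℤ_11 to 1/(1 − a) = 1/(1 − 583) = -1/582. Expand this rational in ℤ_11: compute digits iteratively via d_i = x_i mod 11, x_{i+1} = (x_i − d_i)/11. The first 4 digits are (1, 9, 8, 5).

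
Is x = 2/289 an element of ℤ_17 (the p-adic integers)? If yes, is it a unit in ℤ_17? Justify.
x ∉ ℤ_17 (v_17(x) = -2 < 0)

ℤ_17 = {x ∈ ℚ_17 : v_17(x) ≥ 0} and ℤ_17^× = {x ∈ ℤ_17 : v_17(x) = 0}. Here v_17(2/289) = v_17(num) − v_17(den) = -2; compare against these criteria.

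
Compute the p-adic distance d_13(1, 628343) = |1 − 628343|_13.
d_13(1, 628343) = 1/28561

Step 1 — x − y = 1 − 628343 = -628342. Step 2 — v_13(-628342) = 4 (factor: -628342 = −(13^4 · 22); the sign does not affect v_p). Step 3 — |x − y|_13 = 13^{-4} = 1/28561.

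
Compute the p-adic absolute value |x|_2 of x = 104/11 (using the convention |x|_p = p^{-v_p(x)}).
|104/11|_2 = 1/8

Step 1 — compute v_2(x) by factoring powers of 2 out of the numerator and denominator: v_2(104/11) = 3. Step 2 — apply |x|_p = p^{-v_p(x)} = 2^{-3} = 1/8.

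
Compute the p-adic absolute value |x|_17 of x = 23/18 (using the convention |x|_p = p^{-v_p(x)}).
|23/18|_17 = 1

Step 1 — compute v_17(x) by factoring powers of 17 out of the numerator and denominator: v_17(23/18) = 0. Step 2 — apply |x|_p = p^{-v_p(x)} = 17^{0} = 1.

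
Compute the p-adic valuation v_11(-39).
v_11(-39) = 0

v_11(n) is the largest exponent k such that 11^k divides n. Factor out: -39 = -11^0 · 39. (Sign doesn't affect v_p.) So v_11(-39) = 0.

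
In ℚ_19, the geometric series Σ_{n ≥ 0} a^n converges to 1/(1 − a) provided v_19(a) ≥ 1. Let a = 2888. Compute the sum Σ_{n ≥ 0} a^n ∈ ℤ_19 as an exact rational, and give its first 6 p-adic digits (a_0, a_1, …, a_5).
Σ a^n = 1/(1 − a) = -1/2887;  first 6 digits = (1, 0, 8, 0, 7, 3)

v_19(a) = 2 ≥ 1, so the series converges in ℤ_19 to 1/(1 − a) = 1/(1 − 2888) = -1/2887. Expand this rational in ℤ_19: compute digits iteratively via d_i = x_i mod 19, x_{i+1} = (x_i − d_i)/19. The first 6 digits are (1, 0, 8, 0, 7, 3).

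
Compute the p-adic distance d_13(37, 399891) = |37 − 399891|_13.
d_13(37, 399891) = 1/28561

Step 1 — x − y = 37 − 399891 = -399854. Step 2 — v_13(-399854) = 4 (factor: -399854 = −(13^4 · 14); the sign does not affect v_p). Step 3 — |x − y|_13 = 13^{-4} = 1/28561.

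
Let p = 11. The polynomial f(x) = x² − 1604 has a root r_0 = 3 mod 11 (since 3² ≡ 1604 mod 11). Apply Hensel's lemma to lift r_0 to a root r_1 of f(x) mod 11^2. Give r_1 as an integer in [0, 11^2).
r_1 = 47 (mod 121)

Hensel's recurrence: r_{i+1} = r_i − f(r_i)·(f′(r_i))^{-1} mod 11^{i+2}, with f′(x) = 2x. Iterate:
  r_0 = 3 (mod 11)
  r_1 = 47 (mod 121)
Final: r_1 = 47, and one checks f(r_1) ≡ 0 mod 11^2.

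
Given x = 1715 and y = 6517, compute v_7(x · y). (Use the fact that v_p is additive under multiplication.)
v_7(11176655) = 6

v_p(x) = 3 (factor: 1715 = 7^3 · 5); v_p(y) = 3 (factor: 6517 = 7^3 · 19). Additivity: v_p(xy) = v_p(x) + v_p(y) = 3 + 3 = 6. (Direct check: xy = 11176655 = 7^6 · (95).)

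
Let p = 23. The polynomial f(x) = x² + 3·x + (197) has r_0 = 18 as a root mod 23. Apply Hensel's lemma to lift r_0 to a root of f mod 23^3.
r_2 = 2065 (mod 12167)

Hensel: r_{i+1} = r_i − f(r_i)·(f′(r_i))^{-1} mod 23^{i+2}, f′(x) = 2x + 3. Iterate:
  r_0 = 18 (mod 23)
  r_1 = 478 (mod 529)
  r_2 = 2065 (mod 12167)
Final: r = 2065 satisfies f(r) ≡ 0 mod 23^3.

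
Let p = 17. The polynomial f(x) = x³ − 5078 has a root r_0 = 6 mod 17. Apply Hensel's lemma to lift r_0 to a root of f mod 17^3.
r_2 = 3610 (mod 4913)

Hensel: r_{i+1} = r_i − f(r_i)/f′(r_i) mod 17^{i+2}, where f′(x) = 3x². Iterate:
  r_0 = 6 (mod 17)
  r_1 = 142 (mod 289)
  r_2 = 3610 (mod 4913)
Final: r = 3610 with f(r) ≡ 0 mod 17^3.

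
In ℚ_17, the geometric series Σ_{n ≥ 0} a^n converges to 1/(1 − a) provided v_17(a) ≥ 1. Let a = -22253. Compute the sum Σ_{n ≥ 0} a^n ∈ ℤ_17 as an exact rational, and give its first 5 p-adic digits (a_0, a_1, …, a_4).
Σ a^n = 1/(1 − a) = 1/22254;  first 5 digits = (1, 0, 8, 12, 12)

v_17(a) = 2 ≥ 1, so the series converges in ℤ_17 to 1/(1 − a) = 1/(1 − (-22253)) = 1/22254. Expand this rational in ℤ_17: compute digits iteratively via d_i = x_i mod 17, x_{i+1} = (x_i − d_i)/17. The first 5 digits are (1, 0, 8, 12, 12).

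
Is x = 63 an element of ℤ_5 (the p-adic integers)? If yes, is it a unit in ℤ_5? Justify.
x ∈ ℤ_5^× (unit); v_5(x) = 0

ℤ_5 = {x ∈ ℚ_5 : v_5(x) ≥ 0} and ℤ_5^× = {x ∈ ℤ_5 : v_5(x) = 0}. Here v_5(63) = v_5(num) − v_5(den) = 0; compare against these criteria.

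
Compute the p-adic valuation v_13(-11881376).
v_13(-11881376) = 5

v_13(n) is the largest exponent k such that 13^k divides n. Factor out: -11881376 = -13^5 · 32. (Sign doesn't affect v_p.) So v_13(-11881376) = 5.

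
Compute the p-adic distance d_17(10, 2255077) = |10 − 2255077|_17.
d_17(10, 2255077) = 1/83521

Step 1 — x − y = 10 − 2255077 = -2255067. Step 2 — v_17(-2255067) = 4 (factor: -2255067 = −(17^4 · 27); the sign does not affect v_p). Step 3 — |x − y|_17 = 17^{-4} = 1/83521.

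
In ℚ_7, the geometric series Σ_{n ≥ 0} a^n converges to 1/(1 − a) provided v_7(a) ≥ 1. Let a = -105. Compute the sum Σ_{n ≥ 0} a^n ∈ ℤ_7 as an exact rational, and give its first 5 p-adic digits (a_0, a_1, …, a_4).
Σ a^n = 1/(1 − a) = 1/106;  first 5 digits = (1, 6, 5, 2, 6)

v_7(a) = 1 ≥ 1, so the series converges in ℤ_7 to 1/(1 − a) = 1/(1 − (-105)) = 1/106. Expand this rational in ℤ_7: compute digits iteratively via d_i = x_i mod 7, x_{i+1} = (x_i − d_i)/7. The first 5 digits are (1, 6, 5, 2, 6).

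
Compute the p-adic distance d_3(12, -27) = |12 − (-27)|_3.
d_3(12, -27) = 1/3

Step 1 — x − y = 12 − (-27) = 39. Step 2 — v_3(39) = 1 (factor: 39 = (3^1 · 13); the sign does not affect v_p). Step 3 — |x − y|_3 = 3^{-1} = 1/3.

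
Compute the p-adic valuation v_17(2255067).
v_17(2255067) = 4

v_17(n) is the largest exponent k such that 17^k divides n. Factor out: 2255067 = 17^4 · 27. (Sign doesn't affect v_p.) So v_17(2255067) = 4.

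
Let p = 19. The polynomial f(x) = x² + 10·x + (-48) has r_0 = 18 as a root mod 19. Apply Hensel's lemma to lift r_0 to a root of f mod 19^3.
r_2 = 683 (mod 6859)

Hensel: r_{i+1} = r_i − f(r_i)·(f′(r_i))^{-1} mod 19^{i+2}, f′(x) = 2x + 10. Iterate:
  r_0 = 18 (mod 19)
  r_1 = 322 (mod 361)
  r_2 = 683 (mod 6859)
Final: r = 683 satisfies f(r) ≡ 0 mod 19^3.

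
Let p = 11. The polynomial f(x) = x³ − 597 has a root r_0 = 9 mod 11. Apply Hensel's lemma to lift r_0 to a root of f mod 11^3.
r_2 = 603 (mod 1331)

Hensel: r_{i+1} = r_i − f(r_i)/f′(r_i) mod 11^{i+2}, where f′(x) = 3x². Iterate:
  r_0 = 9 (mod 11)
  r_1 = 119 (mod 121)
  r_2 = 603 (mod 1331)
Final: r = 603 with f(r) ≡ 0 mod 11^3.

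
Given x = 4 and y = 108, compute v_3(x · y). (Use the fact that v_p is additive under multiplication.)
v_3(432) = 3

v_p(x) = 0 (factor: 4 = 3^0 · 4); v_p(y) = 3 (factor: 108 = 3^3 · 4). Additivity: v_p(xy) = v_p(x) + v_p(y) = 0 + 3 = 3. (Direct check: xy = 432 = 3^3 · (16).)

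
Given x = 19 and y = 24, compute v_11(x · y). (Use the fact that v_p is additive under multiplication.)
v_11(456) = 0

v_p(x) = 0 (factor: 19 = 11^0 · 19); v_p(y) = 0 (factor: 24 = 11^0 · 24). Additivity: v_p(xy) = v_p(x) + v_p(y) = 0 + 0 = 0. (Direct check: xy = 456 = 11^0 · (456).)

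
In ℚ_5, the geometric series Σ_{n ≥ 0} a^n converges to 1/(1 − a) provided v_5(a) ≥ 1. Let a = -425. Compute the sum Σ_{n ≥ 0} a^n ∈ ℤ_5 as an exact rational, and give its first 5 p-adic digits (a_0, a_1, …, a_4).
Σ a^n = 1/(1 − a) = 1/426;  first 5 digits = (1, 0, 3, 1, 3)

v_5(a) = 2 ≥ 1, so the series converges in ℤ_5 to 1/(1 − a) = 1/(1 − (-425)) = 1/426. Expand this rational in ℤ_5: compute digits iteratively via d_i = x_i mod 5, x_{i+1} = (x_i − d_i)/5. The first 5 digits are (1, 0, 3, 1, 3).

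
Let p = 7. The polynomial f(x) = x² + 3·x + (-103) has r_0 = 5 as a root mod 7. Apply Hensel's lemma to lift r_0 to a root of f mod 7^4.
r_3 = 628 (mod 2401)

Hensel: r_{i+1} = r_i − f(r_i)·(f′(r_i))^{-1} mod 7^{i+2}, f′(x) = 2x + 3. Iterate:
  r_0 = 5 (mod 7)
  r_1 = 40 (mod 49)
  r_2 = 285 (mod 343)
  r_3 = 628 (mod 2401)
Final: r = 628 satisfies f(r) ≡ 0 mod 7^4.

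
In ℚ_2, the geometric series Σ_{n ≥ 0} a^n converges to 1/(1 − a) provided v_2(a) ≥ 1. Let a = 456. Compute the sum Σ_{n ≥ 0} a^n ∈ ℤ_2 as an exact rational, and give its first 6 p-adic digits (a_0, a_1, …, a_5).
Σ a^n = 1/(1 − a) = -1/455;  first 6 digits = (1, 0, 0, 1, 0, 0)

v_2(a) = 3 ≥ 1, so the series converges in ℤ_2 to 1/(1 − a) = 1/(1 − 456) = -1/455. Expand this rational in ℤ_2: compute digits iteratively via d_i = x_i mod 2, x_{i+1} = (x_i − d_i)/2. The first 6 digits are (1, 0, 0, 1, 0, 0).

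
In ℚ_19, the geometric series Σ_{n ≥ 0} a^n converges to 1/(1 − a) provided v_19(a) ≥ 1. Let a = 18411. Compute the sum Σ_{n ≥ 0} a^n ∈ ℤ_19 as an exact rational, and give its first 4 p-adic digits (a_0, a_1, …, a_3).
Σ a^n = 1/(1 − a) = -1/18410;  first 4 digits = (1, 0, 13, 2)

v_19(a) = 2 ≥ 1, so the series converges in ℤ_19 to 1/(1 − a) = 1/(1 − 18411) = -1/18410. Expand this rational in ℤ_19: compute digits iteratively via d_i = x_i mod 19, x_{i+1} = (x_i − d_i)/19. The first 4 digits are (1, 0, 13, 2).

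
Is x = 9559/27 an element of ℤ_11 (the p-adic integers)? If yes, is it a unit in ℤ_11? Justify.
x ∈ ℤ_11 but not a unit; v_11(x) = 2 > 0

ℤ_11 = {x ∈ ℚ_11 : v_11(x) ≥ 0} and ℤ_11^× = {x ∈ ℤ_11 : v_11(x) = 0}. Here v_11(9559/27) = v_11(num) − v_11(den) = 2; compare against these criteria.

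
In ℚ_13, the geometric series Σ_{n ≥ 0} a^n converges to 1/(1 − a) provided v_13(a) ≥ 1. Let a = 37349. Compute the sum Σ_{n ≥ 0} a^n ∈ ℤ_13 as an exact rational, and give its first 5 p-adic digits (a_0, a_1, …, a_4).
Σ a^n = 1/(1 − a) = -1/37348;  first 5 digits = (1, 0, 0, 4, 1)

v_13(a) = 3 ≥ 1, so the series converges in ℤ_13 to 1/(1 − a) = 1/(1 − 37349) = -1/37348. Expand this rational in ℤ_13: compute digits iteratively via d_i = x_i mod 13, x_{i+1} = (x_i − d_i)/13. The first 5 digits are (1, 0, 0, 4, 1).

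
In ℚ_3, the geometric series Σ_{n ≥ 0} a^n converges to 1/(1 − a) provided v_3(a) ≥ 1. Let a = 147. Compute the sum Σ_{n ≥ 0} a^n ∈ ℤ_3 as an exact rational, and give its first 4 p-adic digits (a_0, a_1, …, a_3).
Σ a^n = 1/(1 − a) = -1/146;  first 4 digits = (1, 1, 2, 2)

v_3(a) = 1 ≥ 1, so the series converges in ℤ_3 to 1/(1 − a) = 1/(1 − 147) = -1/146. Expand this rational in ℤ_3: compute digits iteratively via d_i = x_i mod 3, x_{i+1} = (x_i − d_i)/3. The first 4 digits are (1, 1, 2, 2).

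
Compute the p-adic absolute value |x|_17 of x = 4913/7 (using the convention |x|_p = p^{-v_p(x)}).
|4913/7|_17 = 1/4913

Step 1 — compute v_17(x) by factoring powers of 17 out of the numerator and denominator: v_17(4913/7) = 3. Step 2 — apply |x|_p = p^{-v_p(x)} = 17^{-3} = 1/4913.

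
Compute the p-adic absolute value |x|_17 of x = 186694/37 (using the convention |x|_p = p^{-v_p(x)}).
|186694/37|_17 = 1/4913

Step 1 — compute v_17(x) by factoring powers of 17 out of the numerator and denominator: v_17(186694/37) = 3. Step 2 — apply |x|_p = p^{-v_p(x)} = 17^{-3} = 1/4913.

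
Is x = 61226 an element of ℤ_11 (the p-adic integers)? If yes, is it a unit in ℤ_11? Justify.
x ∈ ℤ_11 but not a unit; v_11(x) = 3 > 0

ℤ_11 = {x ∈ ℚ_11 : v_11(x) ≥ 0} and ℤ_11^× = {x ∈ ℤ_11 : v_11(x) = 0}. Here v_11(61226) = v_11(num) − v_11(den) = 3; compare against these criteria.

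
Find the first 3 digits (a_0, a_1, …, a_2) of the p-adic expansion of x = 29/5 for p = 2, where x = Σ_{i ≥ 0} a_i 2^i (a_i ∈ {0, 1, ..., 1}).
(a_0, …, a_2) = (1, 0, 0)

v_2(29/5) = 0 (numerator and denominator both coprime to 2), so x ∈ ℤ_2^×. Compute digits iteratively via a_i = x_i mod 2, x_{i+1} = (x_i − a_i)/2, with x_0 = x:
  x_0 = 29/5;  a_0 = 1;  x_1 = (x_0 − 1)/2 = 12/5
  x_1 = 12/5;  a_1 = 0;  x_2 = (x_1 − 0)/2 = 6/5
  x_2 = 6/5;  a_2 = 0;  x_3 = (x_2 − 0)/2 = 3/5
Digits: (1, 0, 0).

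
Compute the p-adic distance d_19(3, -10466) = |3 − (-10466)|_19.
d_19(3, -10466) = 1/361

Step 1 — x − y = 3 − (-10466) = 10469. Step 2 — v_19(10469) = 2 (factor: 10469 = (19^2 · 29); the sign does not affect v_p). Step 3 — |x − y|_19 = 19^{-2} = 1/361.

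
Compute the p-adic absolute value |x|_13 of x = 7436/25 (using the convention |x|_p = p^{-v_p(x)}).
|7436/25|_13 = 1/169

Step 1 — compute v_13(x) by factoring powers of 13 out of the numerator and denominator: v_13(7436/25) = 2. Step 2 — apply |x|_p = p^{-v_p(x)} = 13^{-2} = 1/169.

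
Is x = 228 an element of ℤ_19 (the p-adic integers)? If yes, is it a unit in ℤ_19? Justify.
x ∈ ℤ_19 but not a unit; v_19(x) = 1 > 0

ℤ_19 = {x ∈ ℚ_19 : v_19(x) ≥ 0} and ℤ_19^× = {x ∈ ℤ_19 : v_19(x) = 0}. Here v_19(228) = v_19(num) − v_19(den) = 1; compare against these criteria.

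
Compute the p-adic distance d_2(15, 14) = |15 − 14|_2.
d_2(15, 14) = 1

Step 1 — x − y = 15 − 14 = 1. Step 2 — v_2(1) = 0 (factor: 1 = (2^0 · 1); the sign does not affect v_p). Step 3 — |x − y|_2 = 2^{0} = 1.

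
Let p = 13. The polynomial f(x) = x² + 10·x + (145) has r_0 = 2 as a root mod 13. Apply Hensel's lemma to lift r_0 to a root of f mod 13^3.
r_2 = 2030 (mod 2197)

Hensel: r_{i+1} = r_i − f(r_i)·(f′(r_i))^{-1} mod 13^{i+2}, f′(x) = 2x + 10. Iterate:
  r_0 = 2 (mod 13)
  r_1 = 2 (mod 169)
  r_2 = 2030 (mod 2197)
Final: r = 2030 satisfies f(r) ≡ 0 mod 13^3.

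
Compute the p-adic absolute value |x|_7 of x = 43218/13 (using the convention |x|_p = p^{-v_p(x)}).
|43218/13|_7 = 1/2401

Step 1 — compute v_7(x) by factoring powers of 7 out of the numerator and denominator: v_7(43218/13) = 4. Step 2 — apply |x|_p = p^{-v_p(x)} = 7^{-4} = 1/2401.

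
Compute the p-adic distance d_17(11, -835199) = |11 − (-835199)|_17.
d_17(11, -835199) = 1/83521

Step 1 — x − y = 11 − (-835199) = 835210. Step 2 — v_17(835210) = 4 (factor: 835210 = (17^4 · 10); the sign does not affect v_p). Step 3 — |x − y|_17 = 17^{-4} = 1/83521.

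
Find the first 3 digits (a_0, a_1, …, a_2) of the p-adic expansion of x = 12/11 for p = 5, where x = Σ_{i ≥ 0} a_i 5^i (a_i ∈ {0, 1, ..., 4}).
(a_0, …, a_2) = (2, 3, 3)

v_5(12/11) = 0 (numerator and denominator both coprime to 5), so x ∈ ℤ_5^×. Compute digits iteratively via a_i = x_i mod 5, x_{i+1} = (x_i − a_i)/5, with x_0 = x:
  x_0 = 12/11;  a_0 = 2;  x_1 = (x_0 − 2)/5 = -2/11
  x_1 = -2/11;  a_1 = 3;  x_2 = (x_1 − 3)/5 = -7/11
  x_2 = -7/11;  a_2 = 3;  x_3 = (x_2 − 3)/5 = -8/11
Digits: (2, 3, 3).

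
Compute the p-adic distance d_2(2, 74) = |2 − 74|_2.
d_2(2, 74) = 1/8

Step 1 — x − y = 2 − 74 = -72. Step 2 — v_2(-72) = 3 (factor: -72 = −(2^3 · 9); the sign does not affect v_p). Step 3 — |x − y|_2 = 2^{-3} = 1/8.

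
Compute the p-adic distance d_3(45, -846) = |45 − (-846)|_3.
d_3(45, -846) = 1/81

Step 1 — x − y = 45 − (-846) = 891. Step 2 — v_3(891) = 4 (factor: 891 = (3^4 · 11); the sign does not affect v_p). Step 3 — |x − y|_3 = 3^{-4} = 1/81.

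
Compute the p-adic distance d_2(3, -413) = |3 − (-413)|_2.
d_2(3, -413) = 1/32

Step 1 — x − y = 3 − (-413) = 416. Step 2 — v_2(416) = 5 (factor: 416 = (2^5 · 13); the sign does not affect v_p). Step 3 — |x − y|_2 = 2^{-5} = 1/32.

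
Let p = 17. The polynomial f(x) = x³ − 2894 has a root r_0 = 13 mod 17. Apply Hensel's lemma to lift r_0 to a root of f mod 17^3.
r_2 = 4212 (mod 4913)

Hensel: r_{i+1} = r_i − f(r_i)/f′(r_i) mod 17^{i+2}, where f′(x) = 3x². Iterate:
  r_0 = 13 (mod 17)
  r_1 = 166 (mod 289)
  r_2 = 4212 (mod 4913)
Final: r = 4212 with f(r) ≡ 0 mod 17^3.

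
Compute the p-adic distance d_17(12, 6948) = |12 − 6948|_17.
d_17(12, 6948) = 1/289

Step 1 — x − y = 12 − 6948 = -6936. Step 2 — v_17(-6936) = 2 (factor: -6936 = −(17^2 · 24); the sign does not affect v_p). Step 3 — |x − y|_17 = 17^{-2} = 1/289.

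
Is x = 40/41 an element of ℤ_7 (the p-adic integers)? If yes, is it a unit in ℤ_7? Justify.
x ∈ ℤ_7^× (unit); v_7(x) = 0

ℤ_7 = {x ∈ ℚ_7 : v_7(x) ≥ 0} and ℤ_7^× = {x ∈ ℤ_7 : v_7(x) = 0}. Here v_7(40/41) = v_7(num) − v_7(den) = 0; compare against these criteria.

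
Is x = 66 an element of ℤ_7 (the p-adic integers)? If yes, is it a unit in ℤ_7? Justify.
x ∈ ℤ_7^× (unit); v_7(x) = 0

ℤ_7 = {x ∈ ℚ_7 : v_7(x) ≥ 0} and ℤ_7^× = {x ∈ ℤ_7 : v_7(x) = 0}. Here v_7(66) = v_7(num) − v_7(den) = 0; compare against these criteria.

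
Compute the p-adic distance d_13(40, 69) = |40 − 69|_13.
d_13(40, 69) = 1

Step 1 — x − y = 40 − 69 = -29. Step 2 — v_13(-29) = 0 (factor: -29 = −(13^0 · 29); the sign does not affect v_p). Step 3 — |x − y|_13 = 13^{0} = 1.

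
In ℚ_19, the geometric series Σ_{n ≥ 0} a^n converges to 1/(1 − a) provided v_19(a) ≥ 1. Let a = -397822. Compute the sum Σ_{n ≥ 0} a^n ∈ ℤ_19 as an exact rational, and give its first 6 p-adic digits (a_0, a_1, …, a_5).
Σ a^n = 1/(1 − a) = 1/397823;  first 6 digits = (1, 0, 0, 18, 15, 18)

v_19(a) = 3 ≥ 1, so the series converges in ℤ_19 to 1/(1 − a) = 1/(1 − (-397822)) = 1/397823. Expand this rational in ℤ_19: compute digits iteratively via d_i = x_i mod 19, x_{i+1} = (x_i − d_i)/19. The first 6 digits are (1, 0, 0, 18, 15, 18).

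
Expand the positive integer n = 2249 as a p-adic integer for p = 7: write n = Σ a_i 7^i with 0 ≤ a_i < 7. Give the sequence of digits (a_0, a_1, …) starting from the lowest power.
(a_0, a_1, …) = (2, 6, 3, 6)

Repeated division by 7 gives the digits low-to-high: 2249 = 2 + 6·7^1 + 3·7^2 + 6·7^3. Digit sequence: (2, 6, 3, 6).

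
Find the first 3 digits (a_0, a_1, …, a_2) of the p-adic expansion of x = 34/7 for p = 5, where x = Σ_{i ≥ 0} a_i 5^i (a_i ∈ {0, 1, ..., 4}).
(a_0, …, a_2) = (2, 2, 4)

v_5(34/7) = 0 (numerator and denominator both coprime to 5), so x ∈ ℤ_5^×. Compute digits iteratively via a_i = x_i mod 5, x_{i+1} = (x_i − a_i)/5, with x_0 = x:
  x_0 = 34/7;  a_0 = 2;  x_1 = (x_0 − 2)/5 = 4/7
  x_1 = 4/7;  a_1 = 2;  x_2 = (x_1 − 2)/5 = -2/7
  x_2 = -2/7;  a_2 = 4;  x_3 = (x_2 − 4)/5 = -6/7
Digits: (2, 2, 4).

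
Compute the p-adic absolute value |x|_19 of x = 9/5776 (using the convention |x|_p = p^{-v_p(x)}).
|9/5776|_19 = 361

Step 1 — compute v_19(x) by factoring powers of 19 out of the numerator and denominator: v_19(9/5776) = -2. Step 2 — apply |x|_p = p^{-v_p(x)} = 19^{2} = 361.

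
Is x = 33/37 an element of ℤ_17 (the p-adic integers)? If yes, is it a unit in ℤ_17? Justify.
x ∈ ℤ_17^× (unit); v_17(x) = 0

ℤ_17 = {x ∈ ℚ_17 : v_17(x) ≥ 0} and ℤ_17^× = {x ∈ ℤ_17 : v_17(x) = 0}. Here v_17(33/37) = v_17(num) − v_17(den) = 0; compare against these criteria.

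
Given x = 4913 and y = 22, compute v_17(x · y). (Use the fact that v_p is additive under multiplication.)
v_17(108086) = 3

v_p(x) = 3 (factor: 4913 = 17^3 · 1); v_p(y) = 0 (factor: 22 = 17^0 · 22). Additivity: v_p(xy) = v_p(x) + v_p(y) = 3 + 0 = 3. (Direct check: xy = 108086 = 17^3 · (22).)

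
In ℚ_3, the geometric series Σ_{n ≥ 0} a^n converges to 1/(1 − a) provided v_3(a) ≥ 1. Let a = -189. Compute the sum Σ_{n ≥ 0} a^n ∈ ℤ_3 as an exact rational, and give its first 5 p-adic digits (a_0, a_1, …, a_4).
Σ a^n = 1/(1 − a) = 1/190;  first 5 digits = (1, 0, 0, 2, 0)

v_3(a) = 3 ≥ 1, so the series converges in ℤ_3 to 1/(1 − a) = 1/(1 − (-189)) = 1/190. Expand this rational in ℤ_3: compute digits iteratively via d_i = x_i mod 3, x_{i+1} = (x_i − d_i)/3. The first 5 digits are (1, 0, 0, 2, 0).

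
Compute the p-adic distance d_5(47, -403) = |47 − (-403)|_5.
d_5(47, -403) = 1/25

Step 1 — x − y = 47 − (-403) = 450. Step 2 — v_5(450) = 2 (factor: 450 = (5^2 · 18); the sign does not affect v_p). Step 3 — |x − y|_5 = 5^{-2} = 1/25.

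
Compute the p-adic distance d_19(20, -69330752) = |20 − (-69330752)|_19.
d_19(20, -69330752) = 1/2476099

Step 1 — x − y = 20 − (-69330752) = 69330772. Step 2 — v_19(69330772) = 5 (factor: 69330772 = (19^5 · 28); the sign does not affect v_p). Step 3 — |x − y|_19 = 19^{-5} = 1/2476099.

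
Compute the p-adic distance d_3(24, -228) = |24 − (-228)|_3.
d_3(24, -228) = 1/9

Step 1 — x − y = 24 − (-228) = 252. Step 2 — v_3(252) = 2 (factor: 252 = (3^2 · 28); the sign does not affect v_p). Step 3 — |x − y|_3 = 3^{-2} = 1/9.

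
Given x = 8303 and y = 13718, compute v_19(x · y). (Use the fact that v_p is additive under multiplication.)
v_19(113900554) = 5

v_p(x) = 2 (factor: 8303 = 19^2 · 23); v_p(y) = 3 (factor: 13718 = 19^3 · 2). Additivity: v_p(xy) = v_p(x) + v_p(y) = 2 + 3 = 5. (Direct check: xy = 113900554 = 19^5 · (46).)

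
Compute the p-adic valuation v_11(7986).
v_11(7986) = 3

v_11(n) is the largest exponent k such that 11^k divides n. Factor out: 7986 = 11^3 · 6. (Sign doesn't affect v_p.) So v_11(7986) = 3.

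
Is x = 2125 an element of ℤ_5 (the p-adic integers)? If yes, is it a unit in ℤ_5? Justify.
x ∈ ℤ_5 but not a unit; v_5(x) = 3 > 0

ℤ_5 = {x ∈ ℚ_5 : v_5(x) ≥ 0} and ℤ_5^× = {x ∈ ℤ_5 : v_5(x) = 0}. Here v_5(2125) = v_5(num) − v_5(den) = 3; compare against these criteria.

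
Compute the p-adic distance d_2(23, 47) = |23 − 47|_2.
d_2(23, 47) = 1/8

Step 1 — x − y = 23 − 47 = -24. Step 2 — v_2(-24) = 3 (factor: -24 = −(2^3 · 3); the sign does not affect v_p). Step 3 — |x − y|_2 = 2^{-3} = 1/8.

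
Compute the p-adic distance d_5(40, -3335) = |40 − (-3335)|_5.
d_5(40, -3335) = 1/125

Step 1 — x − y = 40 − (-3335) = 3375. Step 2 — v_5(3375) = 3 (factor: 3375 = (5^3 · 27); the sign does not affect v_p). Step 3 — |x − y|_5 = 5^{-3} = 1/125.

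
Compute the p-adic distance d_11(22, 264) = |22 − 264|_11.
d_11(22, 264) = 1/121

Step 1 — x − y = 22 − 264 = -242. Step 2 — v_11(-242) = 2 (factor: -242 = −(11^2 · 2); the sign does not affect v_p). Step 3 — |x − y|_11 = 11^{-2} = 1/121.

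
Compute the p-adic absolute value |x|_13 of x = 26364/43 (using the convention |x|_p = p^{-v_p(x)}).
|26364/43|_13 = 1/2197

Step 1 — compute v_13(x) by factoring powers of 13 out of the numerator and denominator: v_13(26364/43) = 3. Step 2 — apply |x|_p = p^{-v_p(x)} = 13^{-3} = 1/2197.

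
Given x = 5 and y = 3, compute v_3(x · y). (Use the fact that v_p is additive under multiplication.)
v_3(15) = 1

v_p(x) = 0 (factor: 5 = 3^0 · 5); v_p(y) = 1 (factor: 3 = 3^1 · 1). Additivity: v_p(xy) = v_p(x) + v_p(y) = 0 + 1 = 1. (Direct check: xy = 15 = 3^1 · (5).)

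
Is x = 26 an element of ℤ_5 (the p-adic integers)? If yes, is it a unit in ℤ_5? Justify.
x ∈ ℤ_5^× (unit); v_5(x) = 0

ℤ_5 = {x ∈ ℚ_5 : v_5(x) ≥ 0} and ℤ_5^× = {x ∈ ℤ_5 : v_5(x) = 0}. Here v_5(26) = v_5(num) − v_5(den) = 0; compare against these criteria.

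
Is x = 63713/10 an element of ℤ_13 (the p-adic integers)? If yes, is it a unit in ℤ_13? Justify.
x ∈ ℤ_13 but not a unit; v_13(x) = 3 > 0

ℤ_13 = {x ∈ ℚ_13 : v_13(x) ≥ 0} and ℤ_13^× = {x ∈ ℤ_13 : v_13(x) = 0}. Here v_13(63713/10) = v_13(num) − v_13(den) = 3; compare against these criteria.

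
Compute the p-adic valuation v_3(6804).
v_3(6804) = 5

v_3(n) is the largest exponent k such that 3^k divides n. Factor out: 6804 = 3^5 · 28. (Sign doesn't affect v_p.) So v_3(6804) = 5.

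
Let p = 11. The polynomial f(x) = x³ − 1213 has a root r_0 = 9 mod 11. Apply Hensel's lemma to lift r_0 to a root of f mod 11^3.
r_2 = 493 (mod 1331)

Hensel: r_{i+1} = r_i − f(r_i)/f′(r_i) mod 11^{i+2}, where f′(x) = 3x². Iterate:
  r_0 = 9 (mod 11)
  r_1 = 9 (mod 121)
  r_2 = 493 (mod 1331)
Final: r = 493 with f(r) ≡ 0 mod 11^3.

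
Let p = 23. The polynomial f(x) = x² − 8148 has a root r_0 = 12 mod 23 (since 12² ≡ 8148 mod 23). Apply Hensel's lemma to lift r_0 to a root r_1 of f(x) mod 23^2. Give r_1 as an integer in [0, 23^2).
r_1 = 81 (mod 529)

Hensel's recurrence: r_{i+1} = r_i − f(r_i)·(f′(r_i))^{-1} mod 23^{i+2}, with f′(x) = 2x. Iterate:
  r_0 = 12 (mod 23)
  r_1 = 81 (mod 529)
Final: r_1 = 81, and one checks f(r_1) ≡ 0 mod 23^2.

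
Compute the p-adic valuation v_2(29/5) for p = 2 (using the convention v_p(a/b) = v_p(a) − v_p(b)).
v_2(29/5) = 0

Factor powers of 2 from the numerator and denominator of the reduced fraction: 29 = 2^0 · 29 and 5 = 2^0 · 5. Apply v_p(a/b) = v_p(a) − v_p(b): v_2(29/5) = 0 − 0 = 0.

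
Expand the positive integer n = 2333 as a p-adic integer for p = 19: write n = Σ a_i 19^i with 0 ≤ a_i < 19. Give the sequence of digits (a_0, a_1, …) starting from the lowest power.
(a_0, a_1, …) = (15, 8, 6)

Repeated division by 19 gives the digits low-to-high: 2333 = 15 + 8·19^1 + 6·19^2. Digit sequence: (15, 8, 6).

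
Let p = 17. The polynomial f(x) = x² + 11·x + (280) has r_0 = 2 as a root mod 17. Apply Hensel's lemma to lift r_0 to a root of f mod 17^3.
r_2 = 3334 (mod 4913)

Hensel: r_{i+1} = r_i − f(r_i)·(f′(r_i))^{-1} mod 17^{i+2}, f′(x) = 2x + 11. Iterate:
  r_0 = 2 (mod 17)
  r_1 = 155 (mod 289)
  r_2 = 3334 (mod 4913)
Final: r = 3334 satisfies f(r) ≡ 0 mod 17^3.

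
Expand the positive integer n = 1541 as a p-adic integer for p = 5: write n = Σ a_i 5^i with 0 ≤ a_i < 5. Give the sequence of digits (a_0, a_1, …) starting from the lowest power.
(a_0, a_1, …) = (1, 3, 1, 2, 2)

Repeated division by 5 gives the digits low-to-high: 1541 = 1 + 3·5^1 + 1·5^2 + 2·5^3 + 2·5^4. Digit sequence: (1, 3, 1, 2, 2).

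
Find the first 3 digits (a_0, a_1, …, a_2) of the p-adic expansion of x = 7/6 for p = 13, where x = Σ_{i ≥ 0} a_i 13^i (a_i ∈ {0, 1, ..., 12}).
(a_0, …, a_2) = (12, 10, 10)

v_13(7/6) = 0 (numerator and denominator both coprime to 13), so x ∈ ℤ_13^×. Compute digits iteratively via a_i = x_i mod 13, x_{i+1} = (x_i − a_i)/13, with x_0 = x:
  x_0 = 7/6;  a_0 = 12;  x_1 = (x_0 − 12)/13 = -5/6
  x_1 = -5/6;  a_1 = 10;  x_2 = (x_1 − 10)/13 = -5/6
  x_2 = -5/6;  a_2 = 10;  x_3 = (x_2 − 10)/13 = -5/6
Digits: (12, 10, 10).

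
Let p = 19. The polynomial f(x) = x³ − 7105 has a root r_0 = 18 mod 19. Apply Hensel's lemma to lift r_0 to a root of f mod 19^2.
r_1 = 322 (mod 361)

Hensel: r_{i+1} = r_i − f(r_i)/f′(r_i) mod 19^{i+2}, where f′(x) = 3x². Iterate:
  r_0 = 18 (mod 19)
  r_1 = 322 (mod 361)
Final: r = 322 with f(r) ≡ 0 mod 19^2.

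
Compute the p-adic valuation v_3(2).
v_3(2) = 0

v_3(n) is the largest exponent k such that 3^k divides n. Factor out: 2 = 3^0 · 2. (Sign doesn't affect v_p.) So v_3(2) = 0.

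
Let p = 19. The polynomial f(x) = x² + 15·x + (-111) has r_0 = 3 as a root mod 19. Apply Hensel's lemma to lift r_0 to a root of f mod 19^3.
r_2 = 212 (mod 6859)

Hensel: r_{i+1} = r_i − f(r_i)·(f′(r_i))^{-1} mod 19^{i+2}, f′(x) = 2x + 15. Iterate:
  r_0 = 3 (mod 19)
  r_1 = 212 (mod 361)
  r_2 = 212 (mod 6859)
Final: r = 212 satisfies f(r) ≡ 0 mod 19^3.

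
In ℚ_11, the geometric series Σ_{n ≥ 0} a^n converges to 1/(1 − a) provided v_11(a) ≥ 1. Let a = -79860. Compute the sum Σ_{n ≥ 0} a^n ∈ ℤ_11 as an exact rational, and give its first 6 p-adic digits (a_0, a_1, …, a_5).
Σ a^n = 1/(1 − a) = 1/79861;  first 6 digits = (1, 0, 0, 6, 5, 10)

v_11(a) = 3 ≥ 1, so the series converges in ℤ_11 to 1/(1 − a) = 1/(1 − (-79860)) = 1/79861. Expand this rational in ℤ_11: compute digits iteratively via d_i = x_i mod 11, x_{i+1} = (x_i − d_i)/11. The first 6 digits are (1, 0, 0, 6, 5, 10).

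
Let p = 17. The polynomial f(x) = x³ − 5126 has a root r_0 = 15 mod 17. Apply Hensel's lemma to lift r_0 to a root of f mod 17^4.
r_3 = 24461 (mod 83521)

Hensel: r_{i+1} = r_i − f(r_i)/f′(r_i) mod 17^{i+2}, where f′(x) = 3x². Iterate:
  r_0 = 15 (mod 17)
  r_1 = 185 (mod 289)
  r_2 = 4809 (mod 4913)
  r_3 = 24461 (mod 83521)
Final: r = 24461 with f(r) ≡ 0 mod 17^4.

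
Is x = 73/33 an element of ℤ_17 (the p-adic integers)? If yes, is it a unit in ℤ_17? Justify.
x ∈ ℤ_17^× (unit); v_17(x) = 0

ℤ_17 = {x ∈ ℚ_17 : v_17(x) ≥ 0} and ℤ_17^× = {x ∈ ℤ_17 : v_17(x) = 0}. Here v_17(73/33) = v_17(num) − v_17(den) = 0; compare against these criteria.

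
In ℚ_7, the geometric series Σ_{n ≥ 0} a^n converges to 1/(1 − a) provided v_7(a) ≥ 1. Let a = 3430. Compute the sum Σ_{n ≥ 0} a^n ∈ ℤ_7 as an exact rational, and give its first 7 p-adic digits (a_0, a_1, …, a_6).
Σ a^n = 1/(1 − a) = -1/3429;  first 7 digits = (1, 0, 0, 3, 1, 0, 2)

v_7(a) = 3 ≥ 1, so the series converges in ℤ_7 to 1/(1 − a) = 1/(1 − 3430) = -1/3429. Expand this rational in ℤ_7: compute digits iteratively via d_i = x_i mod 7, x_{i+1} = (x_i − d_i)/7. The first 7 digits are (1, 0, 0, 3, 1, 0, 2).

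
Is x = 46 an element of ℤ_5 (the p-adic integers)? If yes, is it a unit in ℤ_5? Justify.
x ∈ ℤ_5^× (unit); v_5(x) = 0

ℤ_5 = {x ∈ ℚ_5 : v_5(x) ≥ 0} and ℤ_5^× = {x ∈ ℤ_5 : v_5(x) = 0}. Here v_5(46) = v_5(num) − v_5(den) = 0; compare against these criteria.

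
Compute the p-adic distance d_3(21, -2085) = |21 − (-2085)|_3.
d_3(21, -2085) = 1/81

Step 1 — x − y = 21 − (-2085) = 2106. Step 2 — v_3(2106) = 4 (factor: 2106 = (3^4 · 26); the sign does not affect v_p). Step 3 — |x − y|_3 = 3^{-4} = 1/81.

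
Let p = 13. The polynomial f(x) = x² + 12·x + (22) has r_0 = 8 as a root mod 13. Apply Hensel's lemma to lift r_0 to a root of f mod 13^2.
r_1 = 86 (mod 169)

Hensel: r_{i+1} = r_i − f(r_i)·(f′(r_i))^{-1} mod 13^{i+2}, f′(x) = 2x + 12. Iterate:
  r_0 = 8 (mod 13)
  r_1 = 86 (mod 169)
Final: r = 86 satisfies f(r) ≡ 0 mod 13^2.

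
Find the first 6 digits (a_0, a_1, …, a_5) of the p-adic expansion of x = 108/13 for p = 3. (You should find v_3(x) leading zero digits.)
(a_0, …, a_5) = (0, 0, 0, 1, 0, 2)

v_3(108/13) = 3, so a_0 = ... = a_2 = 0. Factor out: x = 3^3 · u with u = 4/13 a unit in ℤ_3. Expand u iteratively via a_{v+i} = u_i mod 3, u_{i+1} = (u_i − a_{v+i})/3:
  u_0 = 4/13;  a_3 = 1;  u_1 = (u_0 − 1)/3 = -3/13
  u_1 = -3/13;  a_4 = 0;  u_2 = (u_1 − 0)/3 = -1/13
  u_2 = -1/13;  a_5 = 2;  u_3 = (u_2 − 2)/3 = -9/13
Digits: (0, 0, 0, 1, 0, 2).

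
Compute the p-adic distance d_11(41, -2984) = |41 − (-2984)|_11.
d_11(41, -2984) = 1/121

Step 1 — x − y = 41 − (-2984) = 3025. Step 2 — v_11(3025) = 2 (factor: 3025 = (11^2 · 25); the sign does not affect v_p). Step 3 — |x − y|_11 = 11^{-2} = 1/121.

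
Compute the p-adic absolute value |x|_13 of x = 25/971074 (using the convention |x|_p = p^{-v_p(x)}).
|25/971074|_13 = 28561

Step 1 — compute v_13(x) by factoring powers of 13 out of the numerator and denominator: v_13(25/971074) = -4. Step 2 — apply |x|_p = p^{-v_p(x)} = 13^{4} = 28561.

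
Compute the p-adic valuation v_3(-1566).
v_3(-1566) = 3

v_3(n) is the largest exponent k such that 3^k divides n. Factor out: -1566 = -3^3 · 58. (Sign doesn't affect v_p.) So v_3(-1566) = 3.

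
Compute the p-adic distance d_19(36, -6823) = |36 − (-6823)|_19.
d_19(36, -6823) = 1/6859

Step 1 — x − y = 36 − (-6823) = 6859. Step 2 — v_19(6859) = 3 (factor: 6859 = (19^3 · 1); the sign does not affect v_p). Step 3 — |x − y|_19 = 19^{-3} = 1/6859.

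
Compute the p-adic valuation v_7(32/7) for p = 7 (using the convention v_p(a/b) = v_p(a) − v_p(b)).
v_7(32/7) = -1

Factor powers of 7 from the numerator and denominator of the reduced fraction: 32 = 7^0 · 32 and 7 = 7^1 · 1. Apply v_p(a/b) = v_p(a) − v_p(b): v_7(32/7) = 0 − 1 = -1.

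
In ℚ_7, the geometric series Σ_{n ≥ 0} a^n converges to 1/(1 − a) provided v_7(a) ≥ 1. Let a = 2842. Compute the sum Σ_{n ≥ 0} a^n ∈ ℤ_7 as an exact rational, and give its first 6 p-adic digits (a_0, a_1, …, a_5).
Σ a^n = 1/(1 − a) = -1/2841;  first 6 digits = (1, 0, 2, 1, 5, 4)

v_7(a) = 2 ≥ 1, so the series converges in ℤ_7 to 1/(1 − a) = 1/(1 − 2842) = -1/2841. Expand this rational in ℤ_7: compute digits iteratively via d_i = x_i mod 7, x_{i+1} = (x_i − d_i)/7. The first 6 digits are (1, 0, 2, 1, 5, 4).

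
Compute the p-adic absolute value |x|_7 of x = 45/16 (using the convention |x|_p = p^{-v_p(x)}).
|45/16|_7 = 1

Step 1 — compute v_7(x) by factoring powers of 7 out of the numerator and denominator: v_7(45/16) = 0. Step 2 — apply |x|_p = p^{-v_p(x)} = 7^{0} = 1.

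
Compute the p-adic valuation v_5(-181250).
v_5(-181250) = 5

v_5(n) is the largest exponent k such that 5^k divides n. Factor out: -181250 = -5^5 · 58. (Sign doesn't affect v_p.) So v_5(-181250) = 5.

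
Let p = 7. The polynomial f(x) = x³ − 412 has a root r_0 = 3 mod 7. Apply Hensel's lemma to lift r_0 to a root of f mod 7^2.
r_1 = 10 (mod 49)

Hensel: r_{i+1} = r_i − f(r_i)/f′(r_i) mod 7^{i+2}, where f′(x) = 3x². Iterate:
  r_0 = 3 (mod 7)
  r_1 = 10 (mod 49)
Final: r = 10 with f(r) ≡ 0 mod 7^2.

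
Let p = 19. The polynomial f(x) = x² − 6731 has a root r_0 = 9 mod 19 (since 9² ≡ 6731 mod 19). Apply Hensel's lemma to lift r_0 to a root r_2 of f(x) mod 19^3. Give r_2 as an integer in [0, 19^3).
r_2 = 6716 (mod 6859)

Hensel's recurrence: r_{i+1} = r_i − f(r_i)·(f′(r_i))^{-1} mod 19^{i+2}, with f′(x) = 2x. Iterate:
  r_0 = 9 (mod 19)
  r_1 = 218 (mod 361)
  r_2 = 6716 (mod 6859)
Final: r_2 = 6716, and one checks f(r_2) ≡ 0 mod 19^3.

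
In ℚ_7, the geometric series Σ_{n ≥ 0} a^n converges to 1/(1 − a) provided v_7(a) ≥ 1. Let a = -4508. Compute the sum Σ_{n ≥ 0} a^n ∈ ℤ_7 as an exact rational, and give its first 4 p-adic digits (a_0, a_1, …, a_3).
Σ a^n = 1/(1 − a) = 1/4509;  first 4 digits = (1, 0, 6, 0)

v_7(a) = 2 ≥ 1, so the series converges in ℤ_7 to 1/(1 − a) = 1/(1 − (-4508)) = 1/4509. Expand this rational in ℤ_7: compute digits iteratively via d_i = x_i mod 7, x_{i+1} = (x_i − d_i)/7. The first 4 digits are (1, 0, 6, 0).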